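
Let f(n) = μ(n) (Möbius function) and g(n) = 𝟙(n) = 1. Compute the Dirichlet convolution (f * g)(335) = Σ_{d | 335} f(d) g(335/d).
(μ * 𝟙)(335) = 0

Divisors of 335: [1, 5, 67, 335]. For each d | 335:
  d = 1: μ(1) · 𝟙(335/1) = 1 · 1 = 1
  d = 5: μ(5) · 𝟙(335/5) = -1 · 1 = -1
  d = 67: μ(67) · 𝟙(335/67) = -1 · 1 = -1
  d = 335: μ(335) · 𝟙(335/335) = 1 · 1 = 1
Summing: (μ * 𝟙)(335) = 1 + -1 + -1 + 1 = 0.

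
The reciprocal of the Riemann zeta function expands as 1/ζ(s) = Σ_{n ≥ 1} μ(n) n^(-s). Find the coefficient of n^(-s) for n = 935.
μ(935) = -1

Factor n = 935 = 5 · 11 · 17. μ(n) = 0 if any exponent ≥ 2 (not squarefree); otherwise μ(n) = (−1)^{ω(n)} where ω(n) is the number of distinct prime factors. Applying: μ(935) = -1.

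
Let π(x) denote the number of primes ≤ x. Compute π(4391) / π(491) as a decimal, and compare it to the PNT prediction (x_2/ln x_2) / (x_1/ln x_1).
π(4391)/π(491) = 598/94 ≈ 6.3617;  PNT prediction ≈ 6.6070.

π(491) = 94 and π(4391) = 598, so π(4391)/π(491) ≈ 6.3617. The PNT-predicted ratio is (4391/ln(4391)) / (491/ln(491)) ≈ 6.6070. The two agree to within a few percent, as expected.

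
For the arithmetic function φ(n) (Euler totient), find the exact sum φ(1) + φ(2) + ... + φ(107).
Σ_{n ≤ 107} φ(n) = 3532

Compute φ(n) for each 1 ≤ n ≤ 107: φ(1) = 1, φ(2) = 1, φ(3) = 2, φ(4) = 2, φ(5) = 4, φ(6) = 2, φ(7) = 6, φ(8) = 4, φ(9) = 6, φ(10) = 4, φ(11) = 10, φ(12) = 4, φ(13) = 12, φ(14) = 6, φ(15) = 8, φ(16) = 8, φ(17) = 16, φ(18) = 6, φ(19) = 18, φ(20) = 8, φ(21) = 12, φ(22) = 10, φ(23) = 22, φ(24) = 8, φ(25) = 20, φ(26) = 12, φ(27) = 18, φ(28) = 12, φ(29) = 28, φ(30) = 8, φ(31) = 30, φ(32) = 16, φ(33) = 20, φ(34) = 16, φ(35) = 24, φ(36) = 12, φ(37) = 36, φ(38) = 18, φ(39) = 24, φ(40) = 16, φ(41) = 40, φ(42) = 12, φ(43) = 42, φ(44) = 20, φ(45) = 24, φ(46) = 22, φ(47) = 46, φ(48) = 16, φ(49) = 42, φ(50) = 20, φ(51) = 32, φ(52) = 24, φ(53) = 52, φ(54) = 18, φ(55) = 40, φ(56) = 24, φ(57) = 36, φ(58) = 28, φ(59) = 58, φ(60) = 16, φ(61) = 60, φ(62) = 30, φ(63) = 36, φ(64) = 32, φ(65) = 48, φ(66) = 20, φ(67) = 66, φ(68) = 32, φ(69) = 44, φ(70) = 24, φ(71) = 70, φ(72) = 24, φ(73) = 72, φ(74) = 36, φ(75) = 40, φ(76) = 36, φ(77) = 60, φ(78) = 24, φ(79) = 78, φ(80) = 32, φ(81) = 54, φ(82) = 40, φ(83) = 82, φ(84) = 24, φ(85) = 64, φ(86) = 42, φ(87) = 56, φ(88) = 40, φ(89) = 88, φ(90) = 24, φ(91) = 72, φ(92) = 44, φ(93) = 60, φ(94) = 46, φ(95) = 72, φ(96) = 32, φ(97) = 96, φ(98) = 42, φ(99) = 60, φ(100) = 40, φ(101) = 100, φ(102) = 32, φ(103) = 102, φ(104) = 48, φ(105) = 48, φ(106) = 52, φ(107) = 106. Summing all 107 values: 3532. (Average order: Σ_{n ≤ x} φ(n) ~ (3/π²) x². For x = 107, (3/π²)·107² ≈ 3480.08.)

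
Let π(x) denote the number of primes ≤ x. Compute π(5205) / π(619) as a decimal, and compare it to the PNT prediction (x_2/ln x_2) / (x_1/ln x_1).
π(5205)/π(619) = 692/114 ≈ 6.0702;  PNT prediction ≈ 6.3164.

π(619) = 114 and π(5205) = 692, so π(5205)/π(619) ≈ 6.0702. The PNT-predicted ratio is (5205/ln(5205)) / (619/ln(619)) ≈ 6.3164. The two agree to within a few percent, as expected.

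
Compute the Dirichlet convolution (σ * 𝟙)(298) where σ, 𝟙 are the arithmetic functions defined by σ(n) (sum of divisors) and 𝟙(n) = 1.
(σ * 𝟙)(298) = 604

Divisors of 298: [1, 2, 149, 298]. For each d | 298:
  d = 1: σ(1) · 𝟙(298/1) = 1 · 1 = 1
  d = 2: σ(2) · 𝟙(298/2) = 3 · 1 = 3
  d = 149: σ(149) · 𝟙(298/149) = 150 · 1 = 150
  d = 298: σ(298) · 𝟙(298/298) = 450 · 1 = 450
Summing: (σ * 𝟙)(298) = 1 + 3 + 150 + 450 = 604.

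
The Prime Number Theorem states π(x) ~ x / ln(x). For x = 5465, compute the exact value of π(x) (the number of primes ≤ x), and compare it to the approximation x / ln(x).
π(5465) = 721;  x/ln(x) ≈ 635.01;  relative error ≈ 11.93%.

Directly count primes up to 5465: π(5465) = 721. The PNT approximation gives 5465/ln(5465) ≈ 5465/8.60612 ≈ 635.01. Relative error (π(x) − x/ln(x)) / π(x) ≈ 11.93%; the approximation is known to undercount slightly (Li(x) is a better estimate).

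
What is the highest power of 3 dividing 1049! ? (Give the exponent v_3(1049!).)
v_3(1049!) = 520

Legendre's formula: v_p(n!) = Σ_{k ≥ 1} ⌊n / p^k⌋. For p = 3, n = 1049, the terms are:
  ⌊1049/3^1⌋ = ⌊1049/3⌋ = 349
  ⌊1049/3^2⌋ = ⌊1049/9⌋ = 116
  ⌊1049/3^3⌋ = ⌊1049/27⌋ = 38
  ⌊1049/3^4⌋ = ⌊1049/81⌋ = 12
  ⌊1049/3^5⌋ = ⌊1049/243⌋ = 4
  ⌊1049/3^6⌋ = ⌊1049/729⌋ = 1
(the next term ⌊1049/3^7⌋ = 0, terminating the sum). Summing: v_3(1049!) = 349 + 116 + 38 + 12 + 4 + 1 = 520.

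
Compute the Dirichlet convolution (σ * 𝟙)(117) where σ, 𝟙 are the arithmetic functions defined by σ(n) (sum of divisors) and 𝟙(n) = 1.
(σ * 𝟙)(117) = 270

Divisors of 117: [1, 3, 9, 13, 39, 117]. For each d | 117:
  d = 1: σ(1) · 𝟙(117/1) = 1 · 1 = 1
  d = 3: σ(3) · 𝟙(117/3) = 4 · 1 = 4
  d = 9: σ(9) · 𝟙(117/9) = 13 · 1 = 13
  d = 13: σ(13) · 𝟙(117/13) = 14 · 1 = 14
  d = 39: σ(39) · 𝟙(117/39) = 56 · 1 = 56
  d = 117: σ(117) · 𝟙(117/117) = 182 · 1 = 182
Summing: (σ * 𝟙)(117) = 1 + 4 + 13 + 14 + 56 + 182 = 270.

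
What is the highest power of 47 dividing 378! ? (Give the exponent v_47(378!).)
v_47(378!) = 8

Legendre's formula: v_p(n!) = Σ_{k ≥ 1} ⌊n / p^k⌋. For p = 47, n = 378, the terms are:
  ⌊378/47^1⌋ = ⌊378/47⌋ = 8
(the next term ⌊378/47^2⌋ = 0, terminating the sum). Summing: v_47(378!) = 8 = 8.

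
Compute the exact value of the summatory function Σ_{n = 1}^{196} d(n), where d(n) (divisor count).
Σ_{n ≤ 196} d(n) = 1070

Compute d(n) for each 1 ≤ n ≤ 196: d(1) = 1, d(2) = 2, d(3) = 2, d(4) = 3, d(5) = 2, d(6) = 4, d(7) = 2, d(8) = 4, d(9) = 3, d(10) = 4, d(11) = 2, d(12) = 6, d(13) = 2, d(14) = 4, d(15) = 4, d(16) = 5, d(17) = 2, d(18) = 6, d(19) = 2, d(20) = 6, d(21) = 4, d(22) = 4, d(23) = 2, d(24) = 8, d(25) = 3, d(26) = 4, d(27) = 4, d(28) = 6, d(29) = 2, d(30) = 8, d(31) = 2, d(32) = 6, d(33) = 4, d(34) = 4, d(35) = 4, d(36) = 9, d(37) = 2, d(38) = 4, d(39) = 4, d(40) = 8, d(41) = 2, d(42) = 8, d(43) = 2, d(44) = 6, d(45) = 6, d(46) = 4, d(47) = 2, d(48) = 10, d(49) = 3, d(50) = 6, d(51) = 4, d(52) = 6, d(53) = 2, d(54) = 8, d(55) = 4, d(56) = 8, d(57) = 4, d(58) = 4, d(59) = 2, d(60) = 12, d(61) = 2, d(62) = 4, d(63) = 6, d(64) = 7, d(65) = 4, d(66) = 8, d(67) = 2, d(68) = 6, d(69) = 4, d(70) = 8, d(71) = 2, d(72) = 12, d(73) = 2, d(74) = 4, d(75) = 6, d(76) = 6, d(77) = 4, d(78) = 8, d(79) = 2, d(80) = 10, d(81) = 5, d(82) = 4, d(83) = 2, d(84) = 12, d(85) = 4, d(86) = 4, d(87) = 4, d(88) = 8, d(89) = 2, d(90) = 12, d(91) = 4, d(92) = 6, d(93) = 4, d(94) = 4, d(95) = 4, d(96) = 12, d(97) = 2, d(98) = 6, d(99) = 6, d(100) = 9, d(101) = 2, d(102) = 8, d(103) = 2, d(104) = 8, d(105) = 8, d(106) = 4, d(107) = 2, d(108) = 12, d(109) = 2, d(110) = 8, d(111) = 4, d(112) = 10, d(113) = 2, d(114) = 8, d(115) = 4, d(116) = 6, d(117) = 6, d(118) = 4, d(119) = 4, d(120) = 16, d(121) = 3, d(122) = 4, d(123) = 4, d(124) = 6, d(125) = 4, d(126) = 12, d(127) = 2, d(128) = 8, d(129) = 4, d(130) = 8, d(131) = 2, d(132) = 12, d(133) = 4, d(134) = 4, d(135) = 8, d(136) = 8, d(137) = 2, d(138) = 8, d(139) = 2, d(140) = 12, d(141) = 4, d(142) = 4, d(143) = 4, d(144) = 15, d(145) = 4, d(146) = 4, d(147) = 6, d(148) = 6, d(149) = 2, d(150) = 12, d(151) = 2, d(152) = 8, d(153) = 6, d(154) = 8, d(155) = 4, d(156) = 12, d(157) = 2, d(158) = 4, d(159) = 4, d(160) = 12, d(161) = 4, d(162) = 10, d(163) = 2, d(164) = 6, d(165) = 8, d(166) = 4, d(167) = 2, d(168) = 16, d(169) = 3, d(170) = 8, d(171) = 6, d(172) = 6, d(173) = 2, d(174) = 8, d(175) = 6, d(176) = 10, d(177) = 4, d(178) = 4, d(179) = 2, d(180) = 18, d(181) = 2, d(182) = 8, d(183) = 4, d(184) = 8, d(185) = 4, d(186) = 8, d(187) = 4, d(188) = 6, d(189) = 8, d(190) = 8, d(191) = 2, d(192) = 14, d(193) = 2, d(194) = 4, d(195) = 8, d(196) = 9. Summing all 196 values: 1070. (Dirichlet's divisor formula: Σ_{n ≤ x} d(n) = x ln(x) + (2γ − 1) x + O(√x). For x = 196, the asymptotic estimate is ≈ 1064.78.)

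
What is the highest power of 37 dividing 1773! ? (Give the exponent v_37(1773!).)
v_37(1773!) = 48

Legendre's formula: v_p(n!) = Σ_{k ≥ 1} ⌊n / p^k⌋. For p = 37, n = 1773, the terms are:
  ⌊1773/37^1⌋ = ⌊1773/37⌋ = 47
  ⌊1773/37^2⌋ = ⌊1773/1369⌋ = 1
(the next term ⌊1773/37^3⌋ = 0, terminating the sum). Summing: v_37(1773!) = 47 + 1 = 48.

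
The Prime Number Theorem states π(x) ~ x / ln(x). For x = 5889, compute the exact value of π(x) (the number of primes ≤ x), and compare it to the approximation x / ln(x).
π(5889) = 775;  x/ln(x) ≈ 678.39;  relative error ≈ 12.47%.

Directly count primes up to 5889: π(5889) = 775. The PNT approximation gives 5889/ln(5889) ≈ 5889/8.68084 ≈ 678.39. Relative error (π(x) − x/ln(x)) / π(x) ≈ 12.47%; the approximation is known to undercount slightly (Li(x) is a better estimate).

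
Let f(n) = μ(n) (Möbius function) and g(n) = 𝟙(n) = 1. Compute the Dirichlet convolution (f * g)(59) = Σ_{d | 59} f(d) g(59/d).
(μ * 𝟙)(59) = 0

Divisors of 59: [1, 59]. For each d | 59:
  d = 1: μ(1) · 𝟙(59/1) = 1 · 1 = 1
  d = 59: μ(59) · 𝟙(59/59) = -1 · 1 = -1
Summing: (μ * 𝟙)(59) = 1 + -1 = 0.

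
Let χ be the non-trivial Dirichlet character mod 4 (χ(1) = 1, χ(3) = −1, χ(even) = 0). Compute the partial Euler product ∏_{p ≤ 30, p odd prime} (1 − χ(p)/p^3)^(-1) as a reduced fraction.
∏ = 332738560088645051275/343395528292159193088

The odd primes p ≤ 30 are [3, 5, 7, 11, 13, 17, 19, 23, 29]. For each, χ(p) = 1 if p ≡ 1 mod 4, χ(p) = −1 if p ≡ 3 mod 4. Taking (1 − χ(p)/p^3)^(-1) = p^3/(p^3 − χ(p)): (1 − (-1)/3^3)^(-1) · (1 − (1)/5^3)^(-1) · (1 − (-1)/7^3)^(-1) · (1 − (-1)/11^3)^(-1) · (1 − (1)/13^3)^(-1) · (1 − (1)/17^3)^(-1) · (1 − (-1)/19^3)^(-1) · (1 − (-1)/23^3)^(-1) · (1 − (1)/29^3)^(-1) = 332738560088645051275/343395528292159193088.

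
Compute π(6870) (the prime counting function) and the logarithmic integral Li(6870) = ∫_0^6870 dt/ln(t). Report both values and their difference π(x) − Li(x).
π(6870) = 884;  Li(6870) ≈ 899.63;  π(x) − Li(x) ≈ -15.63.

Direct count of primes ≤ 6870 gives π(6870) = 884. Numerical evaluation of the logarithmic integral gives Li(6870) ≈ 899.63. The difference π(x) − Li(x) ≈ -15.63 is typically negative for small/moderate x (Li(x) overestimates), though Littlewood's theorem shows this sign changes infinitely often.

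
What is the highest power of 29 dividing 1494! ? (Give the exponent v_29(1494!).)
v_29(1494!) = 52

Legendre's formula: v_p(n!) = Σ_{k ≥ 1} ⌊n / p^k⌋. For p = 29, n = 1494, the terms are:
  ⌊1494/29^1⌋ = ⌊1494/29⌋ = 51
  ⌊1494/29^2⌋ = ⌊1494/841⌋ = 1
(the next term ⌊1494/29^3⌋ = 0, terminating the sum). Summing: v_29(1494!) = 51 + 1 = 52.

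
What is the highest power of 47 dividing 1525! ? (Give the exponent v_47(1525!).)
v_47(1525!) = 32

Legendre's formula: v_p(n!) = Σ_{k ≥ 1} ⌊n / p^k⌋. For p = 47, n = 1525, the terms are:
  ⌊1525/47^1⌋ = ⌊1525/47⌋ = 32
(the next term ⌊1525/47^2⌋ = 0, terminating the sum). Summing: v_47(1525!) = 32 = 32.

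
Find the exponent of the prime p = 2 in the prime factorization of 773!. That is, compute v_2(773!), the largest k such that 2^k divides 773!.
v_2(773!) = 769

Legendre's formula: v_p(n!) = Σ_{k ≥ 1} ⌊n / p^k⌋. For p = 2, n = 773, the terms are:
  ⌊773/2^1⌋ = ⌊773/2⌋ = 386
  ⌊773/2^2⌋ = ⌊773/4⌋ = 193
  ⌊773/2^3⌋ = ⌊773/8⌋ = 96
  ⌊773/2^4⌋ = ⌊773/16⌋ = 48
  ⌊773/2^5⌋ = ⌊773/32⌋ = 24
  ⌊773/2^6⌋ = ⌊773/64⌋ = 12
  ⌊773/2^7⌋ = ⌊773/128⌋ = 6
  ⌊773/2^8⌋ = ⌊773/256⌋ = 3
  ⌊773/2^9⌋ = ⌊773/512⌋ = 1
(the next term ⌊773/2^10⌋ = 0, terminating the sum). Summing: v_2(773!) = 386 + 193 + 96 + 48 + 24 + 12 + 6 + 3 + 1 = 769.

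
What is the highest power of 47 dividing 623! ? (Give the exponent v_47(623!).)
v_47(623!) = 13

Legendre's formula: v_p(n!) = Σ_{k ≥ 1} ⌊n / p^k⌋. For p = 47, n = 623, the terms are:
  ⌊623/47^1⌋ = ⌊623/47⌋ = 13
(the next term ⌊623/47^2⌋ = 0, terminating the sum). Summing: v_47(623!) = 13 = 13.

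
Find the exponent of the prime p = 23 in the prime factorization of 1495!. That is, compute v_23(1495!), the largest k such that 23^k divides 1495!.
v_23(1495!) = 67

Legendre's formula: v_p(n!) = Σ_{k ≥ 1} ⌊n / p^k⌋. For p = 23, n = 1495, the terms are:
  ⌊1495/23^1⌋ = ⌊1495/23⌋ = 65
  ⌊1495/23^2⌋ = ⌊1495/529⌋ = 2
(the next term ⌊1495/23^3⌋ = 0, terminating the sum). Summing: v_23(1495!) = 65 + 2 = 67.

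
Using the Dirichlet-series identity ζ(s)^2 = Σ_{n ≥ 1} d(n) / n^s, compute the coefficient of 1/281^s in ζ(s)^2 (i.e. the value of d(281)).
d(281) = 2

ζ(s)^2 = (Σ 1/m^s)(Σ 1/k^s). The coefficient of 1/n^s in the product is the number of ordered pairs (m, k) with mk = n, which equals d(n). For n = 281, divisors are [1, 281], so d(281) = 2.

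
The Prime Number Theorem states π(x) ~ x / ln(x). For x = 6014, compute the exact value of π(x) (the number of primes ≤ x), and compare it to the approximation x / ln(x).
π(6014) = 785;  x/ln(x) ≈ 691.12;  relative error ≈ 11.96%.

Directly count primes up to 6014: π(6014) = 785. The PNT approximation gives 6014/ln(6014) ≈ 6014/8.70185 ≈ 691.12. Relative error (π(x) − x/ln(x)) / π(x) ≈ 11.96%; the approximation is known to undercount slightly (Li(x) is a better estimate).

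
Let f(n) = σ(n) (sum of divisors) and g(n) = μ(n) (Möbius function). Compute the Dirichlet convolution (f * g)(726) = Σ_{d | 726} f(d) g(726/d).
(σ * μ)(726) = 726

Divisors of 726: [1, 2, 3, 6, 11, 22, 33, 66, 121, 242, 363, 726]. For each d | 726:
  d = 1: σ(1) · μ(726/1) = 1 · 0 = 0
  d = 2: σ(2) · μ(726/2) = 3 · 0 = 0
  d = 3: σ(3) · μ(726/3) = 4 · 0 = 0
  d = 6: σ(6) · μ(726/6) = 12 · 0 = 0
  d = 11: σ(11) · μ(726/11) = 12 · -1 = -12
  d = 22: σ(22) · μ(726/22) = 36 · 1 = 36
  d = 33: σ(33) · μ(726/33) = 48 · 1 = 48
  d = 66: σ(66) · μ(726/66) = 144 · -1 = -144
  d = 121: σ(121) · μ(726/121) = 133 · 1 = 133
  d = 242: σ(242) · μ(726/242) = 399 · -1 = -399
  d = 363: σ(363) · μ(726/363) = 532 · -1 = -532
  d = 726: σ(726) · μ(726/726) = 1596 · 1 = 1596
Summing: (σ * μ)(726) = 0 + 0 + 0 + 0 + -12 + 36 + 48 + -144 + 133 + -399 + -532 + 1596 = 726.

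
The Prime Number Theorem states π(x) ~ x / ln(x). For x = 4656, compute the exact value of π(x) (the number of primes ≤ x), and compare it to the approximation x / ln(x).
π(4656) = 629;  x/ln(x) ≈ 551.27;  relative error ≈ 12.36%.

Directly count primes up to 4656: π(4656) = 629. The PNT approximation gives 4656/ln(4656) ≈ 4656/8.44591 ≈ 551.27. Relative error (π(x) − x/ln(x)) / π(x) ≈ 12.36%; the approximation is known to undercount slightly (Li(x) is a better estimate).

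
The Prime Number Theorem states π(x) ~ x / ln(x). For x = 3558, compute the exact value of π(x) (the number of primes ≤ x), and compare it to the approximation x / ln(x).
π(3558) = 498;  x/ln(x) ≈ 435.13;  relative error ≈ 12.63%.

Directly count primes up to 3558: π(3558) = 498. The PNT approximation gives 3558/ln(3558) ≈ 3558/8.17695 ≈ 435.13. Relative error (π(x) − x/ln(x)) / π(x) ≈ 12.63%; the approximation is known to undercount slightly (Li(x) is a better estimate).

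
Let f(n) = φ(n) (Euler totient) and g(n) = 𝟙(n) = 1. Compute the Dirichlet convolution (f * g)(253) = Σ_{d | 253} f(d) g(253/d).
(φ * 𝟙)(253) = 253

Divisors of 253: [1, 11, 23, 253]. For each d | 253:
  d = 1: φ(1) · 𝟙(253/1) = 1 · 1 = 1
  d = 11: φ(11) · 𝟙(253/11) = 10 · 1 = 10
  d = 23: φ(23) · 𝟙(253/23) = 22 · 1 = 22
  d = 253: φ(253) · 𝟙(253/253) = 220 · 1 = 220
Summing: (φ * 𝟙)(253) = 1 + 10 + 22 + 220 = 253.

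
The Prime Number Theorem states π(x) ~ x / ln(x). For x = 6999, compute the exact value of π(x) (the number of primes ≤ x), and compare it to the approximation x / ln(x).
π(6999) = 900;  x/ln(x) ≈ 790.53;  relative error ≈ 12.16%.

Directly count primes up to 6999: π(6999) = 900. The PNT approximation gives 6999/ln(6999) ≈ 6999/8.85352 ≈ 790.53. Relative error (π(x) − x/ln(x)) / π(x) ≈ 12.16%; the approximation is known to undercount slightly (Li(x) is a better estimate).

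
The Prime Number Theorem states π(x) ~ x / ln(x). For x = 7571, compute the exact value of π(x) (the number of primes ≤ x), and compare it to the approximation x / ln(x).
π(7571) = 960;  x/ln(x) ≈ 847.62;  relative error ≈ 11.71%.

Directly count primes up to 7571: π(7571) = 960. The PNT approximation gives 7571/ln(7571) ≈ 7571/8.93208 ≈ 847.62. Relative error (π(x) − x/ln(x)) / π(x) ≈ 11.71%; the approximation is known to undercount slightly (Li(x) is a better estimate).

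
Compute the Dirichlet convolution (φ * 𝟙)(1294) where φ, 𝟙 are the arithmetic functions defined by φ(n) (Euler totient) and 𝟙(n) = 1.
(φ * 𝟙)(1294) = 1294

Divisors of 1294: [1, 2, 647, 1294]. For each d | 1294:
  d = 1: φ(1) · 𝟙(1294/1) = 1 · 1 = 1
  d = 2: φ(2) · 𝟙(1294/2) = 1 · 1 = 1
  d = 647: φ(647) · 𝟙(1294/647) = 646 · 1 = 646
  d = 1294: φ(1294) · 𝟙(1294/1294) = 646 · 1 = 646
Summing: (φ * 𝟙)(1294) = 1 + 1 + 646 + 646 = 1294.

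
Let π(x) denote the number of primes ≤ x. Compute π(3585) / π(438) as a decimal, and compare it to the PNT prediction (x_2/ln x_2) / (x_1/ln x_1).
π(3585)/π(438) = 502/84 ≈ 5.9762;  PNT prediction ≈ 6.0825.

π(438) = 84 and π(3585) = 502, so π(3585)/π(438) ≈ 5.9762. The PNT-predicted ratio is (3585/ln(3585)) / (438/ln(438)) ≈ 6.0825. The two agree to within a few percent, as expected.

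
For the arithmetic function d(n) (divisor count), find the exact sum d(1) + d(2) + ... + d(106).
Σ_{n ≤ 106} d(n) = 514

Compute d(n) for each 1 ≤ n ≤ 106: d(1) = 1, d(2) = 2, d(3) = 2, d(4) = 3, d(5) = 2, d(6) = 4, d(7) = 2, d(8) = 4, d(9) = 3, d(10) = 4, d(11) = 2, d(12) = 6, d(13) = 2, d(14) = 4, d(15) = 4, d(16) = 5, d(17) = 2, d(18) = 6, d(19) = 2, d(20) = 6, d(21) = 4, d(22) = 4, d(23) = 2, d(24) = 8, d(25) = 3, d(26) = 4, d(27) = 4, d(28) = 6, d(29) = 2, d(30) = 8, d(31) = 2, d(32) = 6, d(33) = 4, d(34) = 4, d(35) = 4, d(36) = 9, d(37) = 2, d(38) = 4, d(39) = 4, d(40) = 8, d(41) = 2, d(42) = 8, d(43) = 2, d(44) = 6, d(45) = 6, d(46) = 4, d(47) = 2, d(48) = 10, d(49) = 3, d(50) = 6, d(51) = 4, d(52) = 6, d(53) = 2, d(54) = 8, d(55) = 4, d(56) = 8, d(57) = 4, d(58) = 4, d(59) = 2, d(60) = 12, d(61) = 2, d(62) = 4, d(63) = 6, d(64) = 7, d(65) = 4, d(66) = 8, d(67) = 2, d(68) = 6, d(69) = 4, d(70) = 8, d(71) = 2, d(72) = 12, d(73) = 2, d(74) = 4, d(75) = 6, d(76) = 6, d(77) = 4, d(78) = 8, d(79) = 2, d(80) = 10, d(81) = 5, d(82) = 4, d(83) = 2, d(84) = 12, d(85) = 4, d(86) = 4, d(87) = 4, d(88) = 8, d(89) = 2, d(90) = 12, d(91) = 4, d(92) = 6, d(93) = 4, d(94) = 4, d(95) = 4, d(96) = 12, d(97) = 2, d(98) = 6, d(99) = 6, d(100) = 9, d(101) = 2, d(102) = 8, d(103) = 2, d(104) = 8, d(105) = 8, d(106) = 4. Summing all 106 values: 514. (Dirichlet's divisor formula: Σ_{n ≤ x} d(n) = x ln(x) + (2γ − 1) x + O(√x). For x = 106, the asymptotic estimate is ≈ 510.69.)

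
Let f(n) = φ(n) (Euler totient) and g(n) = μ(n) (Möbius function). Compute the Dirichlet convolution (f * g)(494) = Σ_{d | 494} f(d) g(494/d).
(φ * μ)(494) = 0

Divisors of 494: [1, 2, 13, 19, 26, 38, 247, 494]. For each d | 494:
  d = 1: φ(1) · μ(494/1) = 1 · -1 = -1
  d = 2: φ(2) · μ(494/2) = 1 · 1 = 1
  d = 13: φ(13) · μ(494/13) = 12 · 1 = 12
  d = 19: φ(19) · μ(494/19) = 18 · 1 = 18
  d = 26: φ(26) · μ(494/26) = 12 · -1 = -12
  d = 38: φ(38) · μ(494/38) = 18 · -1 = -18
  d = 247: φ(247) · μ(494/247) = 216 · -1 = -216
  d = 494: φ(494) · μ(494/494) = 216 · 1 = 216
Summing: (φ * μ)(494) = -1 + 1 + 12 + 18 + -12 + -18 + -216 + 216 = 0.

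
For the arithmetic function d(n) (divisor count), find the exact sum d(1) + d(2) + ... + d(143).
Σ_{n ≤ 143} d(n) = 731

Compute d(n) for each 1 ≤ n ≤ 143: d(1) = 1, d(2) = 2, d(3) = 2, d(4) = 3, d(5) = 2, d(6) = 4, d(7) = 2, d(8) = 4, d(9) = 3, d(10) = 4, d(11) = 2, d(12) = 6, d(13) = 2, d(14) = 4, d(15) = 4, d(16) = 5, d(17) = 2, d(18) = 6, d(19) = 2, d(20) = 6, d(21) = 4, d(22) = 4, d(23) = 2, d(24) = 8, d(25) = 3, d(26) = 4, d(27) = 4, d(28) = 6, d(29) = 2, d(30) = 8, d(31) = 2, d(32) = 6, d(33) = 4, d(34) = 4, d(35) = 4, d(36) = 9, d(37) = 2, d(38) = 4, d(39) = 4, d(40) = 8, d(41) = 2, d(42) = 8, d(43) = 2, d(44) = 6, d(45) = 6, d(46) = 4, d(47) = 2, d(48) = 10, d(49) = 3, d(50) = 6, d(51) = 4, d(52) = 6, d(53) = 2, d(54) = 8, d(55) = 4, d(56) = 8, d(57) = 4, d(58) = 4, d(59) = 2, d(60) = 12, d(61) = 2, d(62) = 4, d(63) = 6, d(64) = 7, d(65) = 4, d(66) = 8, d(67) = 2, d(68) = 6, d(69) = 4, d(70) = 8, d(71) = 2, d(72) = 12, d(73) = 2, d(74) = 4, d(75) = 6, d(76) = 6, d(77) = 4, d(78) = 8, d(79) = 2, d(80) = 10, d(81) = 5, d(82) = 4, d(83) = 2, d(84) = 12, d(85) = 4, d(86) = 4, d(87) = 4, d(88) = 8, d(89) = 2, d(90) = 12, d(91) = 4, d(92) = 6, d(93) = 4, d(94) = 4, d(95) = 4, d(96) = 12, d(97) = 2, d(98) = 6, d(99) = 6, d(100) = 9, d(101) = 2, d(102) = 8, d(103) = 2, d(104) = 8, d(105) = 8, d(106) = 4, d(107) = 2, d(108) = 12, d(109) = 2, d(110) = 8, d(111) = 4, d(112) = 10, d(113) = 2, d(114) = 8, d(115) = 4, d(116) = 6, d(117) = 6, d(118) = 4, d(119) = 4, d(120) = 16, d(121) = 3, d(122) = 4, d(123) = 4, d(124) = 6, d(125) = 4, d(126) = 12, d(127) = 2, d(128) = 8, d(129) = 4, d(130) = 8, d(131) = 2, d(132) = 12, d(133) = 4, d(134) = 4, d(135) = 8, d(136) = 8, d(137) = 2, d(138) = 8, d(139) = 2, d(140) = 12, d(141) = 4, d(142) = 4, d(143) = 4. Summing all 143 values: 731. (Dirichlet's divisor formula: Σ_{n ≤ x} d(n) = x ln(x) + (2γ − 1) x + O(√x). For x = 143, the asymptotic estimate is ≈ 731.77.)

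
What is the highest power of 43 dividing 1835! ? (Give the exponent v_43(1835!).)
v_43(1835!) = 42

Legendre's formula: v_p(n!) = Σ_{k ≥ 1} ⌊n / p^k⌋. For p = 43, n = 1835, the terms are:
  ⌊1835/43^1⌋ = ⌊1835/43⌋ = 42
(the next term ⌊1835/43^2⌋ = 0, terminating the sum). Summing: v_43(1835!) = 42 = 42.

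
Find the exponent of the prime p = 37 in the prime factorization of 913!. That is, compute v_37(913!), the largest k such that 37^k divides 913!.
v_37(913!) = 24

Legendre's formula: v_p(n!) = Σ_{k ≥ 1} ⌊n / p^k⌋. For p = 37, n = 913, the terms are:
  ⌊913/37^1⌋ = ⌊913/37⌋ = 24
(the next term ⌊913/37^2⌋ = 0, terminating the sum). Summing: v_37(913!) = 24 = 24.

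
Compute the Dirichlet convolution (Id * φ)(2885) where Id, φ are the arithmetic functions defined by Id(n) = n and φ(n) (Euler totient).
(Id * φ)(2885) = 10377

Divisors of 2885: [1, 5, 577, 2885]. For each d | 2885:
  d = 1: Id(1) · φ(2885/1) = 1 · 2304 = 2304
  d = 5: Id(5) · φ(2885/5) = 5 · 576 = 2880
  d = 577: Id(577) · φ(2885/577) = 577 · 4 = 2308
  d = 2885: Id(2885) · φ(2885/2885) = 2885 · 1 = 2885
Summing: (Id * φ)(2885) = 2304 + 2880 + 2308 + 2885 = 10377.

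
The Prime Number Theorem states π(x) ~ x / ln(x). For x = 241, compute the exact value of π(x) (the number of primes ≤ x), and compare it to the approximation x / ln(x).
π(241) = 53;  x/ln(x) ≈ 43.94;  relative error ≈ 17.10%.

Directly count primes up to 241: π(241) = 53. The PNT approximation gives 241/ln(241) ≈ 241/5.48480 ≈ 43.94. Relative error (π(x) − x/ln(x)) / π(x) ≈ 17.10%; the approximation is known to undercount slightly (Li(x) is a better estimate).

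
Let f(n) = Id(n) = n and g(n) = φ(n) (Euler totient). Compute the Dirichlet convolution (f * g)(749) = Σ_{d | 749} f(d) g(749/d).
(Id * φ)(749) = 2769

Divisors of 749: [1, 7, 107, 749]. For each d | 749:
  d = 1: Id(1) · φ(749/1) = 1 · 636 = 636
  d = 7: Id(7) · φ(749/7) = 7 · 106 = 742
  d = 107: Id(107) · φ(749/107) = 107 · 6 = 642
  d = 749: Id(749) · φ(749/749) = 749 · 1 = 749
Summing: (Id * φ)(749) = 636 + 742 + 642 + 749 = 2769.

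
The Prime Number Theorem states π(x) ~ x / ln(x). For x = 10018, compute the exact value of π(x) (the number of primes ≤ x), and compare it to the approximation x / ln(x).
π(10018) = 1231;  x/ln(x) ≈ 1087.48;  relative error ≈ 11.66%.

Directly count primes up to 10018: π(10018) = 1231. The PNT approximation gives 10018/ln(10018) ≈ 10018/9.21214 ≈ 1087.48. Relative error (π(x) − x/ln(x)) / π(x) ≈ 11.66%; the approximation is known to undercount slightly (Li(x) is a better estimate).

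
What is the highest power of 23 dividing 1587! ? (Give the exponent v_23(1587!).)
v_23(1587!) = 72

Legendre's formula: v_p(n!) = Σ_{k ≥ 1} ⌊n / p^k⌋. For p = 23, n = 1587, the terms are:
  ⌊1587/23^1⌋ = ⌊1587/23⌋ = 69
  ⌊1587/23^2⌋ = ⌊1587/529⌋ = 3
(the next term ⌊1587/23^3⌋ = 0, terminating the sum). Summing: v_23(1587!) = 69 + 3 = 72.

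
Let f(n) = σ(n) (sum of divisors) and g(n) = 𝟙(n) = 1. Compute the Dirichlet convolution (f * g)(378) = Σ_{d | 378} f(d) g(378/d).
(σ * 𝟙)(378) = 2088

Divisors of 378: [1, 2, 3, 6, 7, 9, 14, 18, 21, 27, 42, 54, 63, 126, 189, 378]. For each d | 378:
  d = 1: σ(1) · 𝟙(378/1) = 1 · 1 = 1
  d = 2: σ(2) · 𝟙(378/2) = 3 · 1 = 3
  d = 3: σ(3) · 𝟙(378/3) = 4 · 1 = 4
  d = 6: σ(6) · 𝟙(378/6) = 12 · 1 = 12
  d = 7: σ(7) · 𝟙(378/7) = 8 · 1 = 8
  d = 9: σ(9) · 𝟙(378/9) = 13 · 1 = 13
  d = 14: σ(14) · 𝟙(378/14) = 24 · 1 = 24
  d = 18: σ(18) · 𝟙(378/18) = 39 · 1 = 39
  d = 21: σ(21) · 𝟙(378/21) = 32 · 1 = 32
  d = 27: σ(27) · 𝟙(378/27) = 40 · 1 = 40
  d = 42: σ(42) · 𝟙(378/42) = 96 · 1 = 96
  d = 54: σ(54) · 𝟙(378/54) = 120 · 1 = 120
  d = 63: σ(63) · 𝟙(378/63) = 104 · 1 = 104
  d = 126: σ(126) · 𝟙(378/126) = 312 · 1 = 312
  d = 189: σ(189) · 𝟙(378/189) = 320 · 1 = 320
  d = 378: σ(378) · 𝟙(378/378) = 960 · 1 = 960
Summing: (σ * 𝟙)(378) = 1 + 3 + 4 + 12 + 8 + 13 + 24 + 39 + 32 + 40 + 96 + 120 + 104 + 312 + 320 + 960 = 2088.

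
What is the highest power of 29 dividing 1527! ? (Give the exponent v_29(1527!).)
v_29(1527!) = 53

Legendre's formula: v_p(n!) = Σ_{k ≥ 1} ⌊n / p^k⌋. For p = 29, n = 1527, the terms are:
  ⌊1527/29^1⌋ = ⌊1527/29⌋ = 52
  ⌊1527/29^2⌋ = ⌊1527/841⌋ = 1
(the next term ⌊1527/29^3⌋ = 0, terminating the sum). Summing: v_29(1527!) = 52 + 1 = 53.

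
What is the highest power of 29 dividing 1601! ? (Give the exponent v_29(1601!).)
v_29(1601!) = 56

Legendre's formula: v_p(n!) = Σ_{k ≥ 1} ⌊n / p^k⌋. For p = 29, n = 1601, the terms are:
  ⌊1601/29^1⌋ = ⌊1601/29⌋ = 55
  ⌊1601/29^2⌋ = ⌊1601/841⌋ = 1
(the next term ⌊1601/29^3⌋ = 0, terminating the sum). Summing: v_29(1601!) = 55 + 1 = 56.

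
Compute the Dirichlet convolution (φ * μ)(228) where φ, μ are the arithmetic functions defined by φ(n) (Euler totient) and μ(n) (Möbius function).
(φ * μ)(228) = 17

Divisors of 228: [1, 2, 3, 4, 6, 12, 19, 38, 57, 76, 114, 228]. For each d | 228:
  d = 1: φ(1) · μ(228/1) = 1 · 0 = 0
  d = 2: φ(2) · μ(228/2) = 1 · -1 = -1
  d = 3: φ(3) · μ(228/3) = 2 · 0 = 0
  d = 4: φ(4) · μ(228/4) = 2 · 1 = 2
  d = 6: φ(6) · μ(228/6) = 2 · 1 = 2
  d = 12: φ(12) · μ(228/12) = 4 · -1 = -4
  d = 19: φ(19) · μ(228/19) = 18 · 0 = 0
  d = 38: φ(38) · μ(228/38) = 18 · 1 = 18
  d = 57: φ(57) · μ(228/57) = 36 · 0 = 0
  d = 76: φ(76) · μ(228/76) = 36 · -1 = -36
  d = 114: φ(114) · μ(228/114) = 36 · -1 = -36
  d = 228: φ(228) · μ(228/228) = 72 · 1 = 72
Summing: (φ * μ)(228) = 0 + -1 + 0 + 2 + 2 + -4 + 0 + 18 + 0 + -36 + -36 + 72 = 17.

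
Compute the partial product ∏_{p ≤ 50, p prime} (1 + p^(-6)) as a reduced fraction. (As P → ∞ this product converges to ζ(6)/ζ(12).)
∏ = 862155056480201047883460386910418315829132841121015872043175453729006428800800000/847666095717512475523225986389496867701830685289319692004055511811488189213173229

The primes p ≤ 50 are [2, 3, 5, 7, 11, 13, 17, 19, 23, 29, 31, 37, 41, 43, 47]. For each, (1 + 1/p^6) = (p^6 + 1)/p^6. Multiplying these fractions over p ∈ [2, 3, 5, 7, 11, 13, 17, 19, 23, 29, 31, 37, 41, 43, 47] gives 862155056480201047883460386910418315829132841121015872043175453729006428800800000/847666095717512475523225986389496867701830685289319692004055511811488189213173229. (In the limit P → ∞ this tends to ζ(6)/ζ(12).)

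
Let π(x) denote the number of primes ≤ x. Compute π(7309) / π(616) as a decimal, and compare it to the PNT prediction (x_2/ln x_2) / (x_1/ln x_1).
π(7309)/π(616) = 932/112 ≈ 8.3214;  PNT prediction ≈ 8.5663.

π(616) = 112 and π(7309) = 932, so π(7309)/π(616) ≈ 8.3214. The PNT-predicted ratio is (7309/ln(7309)) / (616/ln(616)) ≈ 8.5663. The two agree to within a few percent, as expected.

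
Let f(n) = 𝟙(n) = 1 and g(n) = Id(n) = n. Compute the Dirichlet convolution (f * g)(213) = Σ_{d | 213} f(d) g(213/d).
(𝟙 * Id)(213) = 288

Divisors of 213: [1, 3, 71, 213]. For each d | 213:
  d = 1: 𝟙(1) · Id(213/1) = 1 · 213 = 213
  d = 3: 𝟙(3) · Id(213/3) = 1 · 71 = 71
  d = 71: 𝟙(71) · Id(213/71) = 1 · 3 = 3
  d = 213: 𝟙(213) · Id(213/213) = 1 · 1 = 1
Summing: (𝟙 * Id)(213) = 213 + 71 + 3 + 1 = 288.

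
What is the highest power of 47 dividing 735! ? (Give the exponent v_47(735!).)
v_47(735!) = 15

Legendre's formula: v_p(n!) = Σ_{k ≥ 1} ⌊n / p^k⌋. For p = 47, n = 735, the terms are:
  ⌊735/47^1⌋ = ⌊735/47⌋ = 15
(the next term ⌊735/47^2⌋ = 0, terminating the sum). Summing: v_47(735!) = 15 = 15.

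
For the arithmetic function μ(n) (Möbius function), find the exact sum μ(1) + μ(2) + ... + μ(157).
Σ_{n ≤ 157} μ(n) = -2

Compute μ(n) for each 1 ≤ n ≤ 157: μ(1) = 1, μ(2) = -1, μ(3) = -1, μ(4) = 0, μ(5) = -1, μ(6) = 1, μ(7) = -1, μ(8) = 0, μ(9) = 0, μ(10) = 1, μ(11) = -1, μ(12) = 0, μ(13) = -1, μ(14) = 1, μ(15) = 1, μ(16) = 0, μ(17) = -1, μ(18) = 0, μ(19) = -1, μ(20) = 0, μ(21) = 1, μ(22) = 1, μ(23) = -1, μ(24) = 0, μ(25) = 0, μ(26) = 1, μ(27) = 0, μ(28) = 0, μ(29) = -1, μ(30) = -1, μ(31) = -1, μ(32) = 0, μ(33) = 1, μ(34) = 1, μ(35) = 1, μ(36) = 0, μ(37) = -1, μ(38) = 1, μ(39) = 1, μ(40) = 0, μ(41) = -1, μ(42) = -1, μ(43) = -1, μ(44) = 0, μ(45) = 0, μ(46) = 1, μ(47) = -1, μ(48) = 0, μ(49) = 0, μ(50) = 0, μ(51) = 1, μ(52) = 0, μ(53) = -1, μ(54) = 0, μ(55) = 1, μ(56) = 0, μ(57) = 1, μ(58) = 1, μ(59) = -1, μ(60) = 0, μ(61) = -1, μ(62) = 1, μ(63) = 0, μ(64) = 0, μ(65) = 1, μ(66) = -1, μ(67) = -1, μ(68) = 0, μ(69) = 1, μ(70) = -1, μ(71) = -1, μ(72) = 0, μ(73) = -1, μ(74) = 1, μ(75) = 0, μ(76) = 0, μ(77) = 1, μ(78) = -1, μ(79) = -1, μ(80) = 0, μ(81) = 0, μ(82) = 1, μ(83) = -1, μ(84) = 0, μ(85) = 1, μ(86) = 1, μ(87) = 1, μ(88) = 0, μ(89) = -1, μ(90) = 0, μ(91) = 1, μ(92) = 0, μ(93) = 1, μ(94) = 1, μ(95) = 1, μ(96) = 0, μ(97) = -1, μ(98) = 0, μ(99) = 0, μ(100) = 0, μ(101) = -1, μ(102) = -1, μ(103) = -1, μ(104) = 0, μ(105) = -1, μ(106) = 1, μ(107) = -1, μ(108) = 0, μ(109) = -1, μ(110) = -1, μ(111) = 1, μ(112) = 0, μ(113) = -1, μ(114) = -1, μ(115) = 1, μ(116) = 0, μ(117) = 0, μ(118) = 1, μ(119) = 1, μ(120) = 0, μ(121) = 0, μ(122) = 1, μ(123) = 1, μ(124) = 0, μ(125) = 0, μ(126) = 0, μ(127) = -1, μ(128) = 0, μ(129) = 1, μ(130) = -1, μ(131) = -1, μ(132) = 0, μ(133) = 1, μ(134) = 1, μ(135) = 0, μ(136) = 0, μ(137) = -1, μ(138) = -1, μ(139) = -1, μ(140) = 0, μ(141) = 1, μ(142) = 1, μ(143) = 1, μ(144) = 0, μ(145) = 1, μ(146) = 1, μ(147) = 0, μ(148) = 0, μ(149) = -1, μ(150) = 0, μ(151) = -1, μ(152) = 0, μ(153) = 0, μ(154) = -1, μ(155) = 1, μ(156) = 0, μ(157) = -1. Summing all 157 values: -2. (Mertens function M(x) = Σ_{n ≤ x} μ(n); on average M(x) should be small (PNT ⟺ M(x) = o(x)).)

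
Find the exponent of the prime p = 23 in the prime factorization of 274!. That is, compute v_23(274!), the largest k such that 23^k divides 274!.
v_23(274!) = 11

Legendre's formula: v_p(n!) = Σ_{k ≥ 1} ⌊n / p^k⌋. For p = 23, n = 274, the terms are:
  ⌊274/23^1⌋ = ⌊274/23⌋ = 11
(the next term ⌊274/23^2⌋ = 0, terminating the sum). Summing: v_23(274!) = 11 = 11.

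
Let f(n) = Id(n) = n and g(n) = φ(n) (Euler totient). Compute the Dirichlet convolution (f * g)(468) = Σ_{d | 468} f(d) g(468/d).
(Id * φ)(468) = 4200

Divisors of 468: [1, 2, 3, 4, 6, 9, 12, 13, 18, 26, 36, 39, 52, 78, 117, 156, 234, 468]. For each d | 468:
  d = 1: Id(1) · φ(468/1) = 1 · 144 = 144
  d = 2: Id(2) · φ(468/2) = 2 · 72 = 144
  d = 3: Id(3) · φ(468/3) = 3 · 48 = 144
  d = 4: Id(4) · φ(468/4) = 4 · 72 = 288
  d = 6: Id(6) · φ(468/6) = 6 · 24 = 144
  d = 9: Id(9) · φ(468/9) = 9 · 24 = 216
  d = 12: Id(12) · φ(468/12) = 12 · 24 = 288
  d = 13: Id(13) · φ(468/13) = 13 · 12 = 156
  d = 18: Id(18) · φ(468/18) = 18 · 12 = 216
  d = 26: Id(26) · φ(468/26) = 26 · 6 = 156
  d = 36: Id(36) · φ(468/36) = 36 · 12 = 432
  d = 39: Id(39) · φ(468/39) = 39 · 4 = 156
  d = 52: Id(52) · φ(468/52) = 52 · 6 = 312
  d = 78: Id(78) · φ(468/78) = 78 · 2 = 156
  d = 117: Id(117) · φ(468/117) = 117 · 2 = 234
  d = 156: Id(156) · φ(468/156) = 156 · 2 = 312
  d = 234: Id(234) · φ(468/234) = 234 · 1 = 234
  d = 468: Id(468) · φ(468/468) = 468 · 1 = 468
Summing: (Id * φ)(468) = 144 + 144 + 144 + 288 + 144 + 216 + 288 + 156 + 216 + 156 + 432 + 156 + 312 + 156 + 234 + 312 + 234 + 468 = 4200.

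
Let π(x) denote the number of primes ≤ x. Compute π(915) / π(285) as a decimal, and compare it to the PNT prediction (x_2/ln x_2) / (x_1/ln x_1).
π(915)/π(285) = 156/61 ≈ 2.5574;  PNT prediction ≈ 2.6613.

π(285) = 61 and π(915) = 156, so π(915)/π(285) ≈ 2.5574. The PNT-predicted ratio is (915/ln(915)) / (285/ln(285)) ≈ 2.6613. The two agree to within a few percent, as expected.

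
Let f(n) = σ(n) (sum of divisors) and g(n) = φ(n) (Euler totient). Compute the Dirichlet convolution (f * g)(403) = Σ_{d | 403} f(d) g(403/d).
(σ * φ)(403) = 1612

Divisors of 403: [1, 13, 31, 403]. For each d | 403:
  d = 1: σ(1) · φ(403/1) = 1 · 360 = 360
  d = 13: σ(13) · φ(403/13) = 14 · 30 = 420
  d = 31: σ(31) · φ(403/31) = 32 · 12 = 384
  d = 403: σ(403) · φ(403/403) = 448 · 1 = 448
Summing: (σ * φ)(403) = 360 + 420 + 384 + 448 = 1612.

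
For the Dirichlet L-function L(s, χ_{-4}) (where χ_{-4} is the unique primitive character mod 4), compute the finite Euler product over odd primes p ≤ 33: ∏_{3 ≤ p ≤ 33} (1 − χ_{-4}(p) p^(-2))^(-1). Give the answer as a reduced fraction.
∏ = 70163108671177093/76623095660544000

The odd primes p ≤ 33 are [3, 5, 7, 11, 13, 17, 19, 23, 29, 31]. For each, χ(p) = 1 if p ≡ 1 mod 4, χ(p) = −1 if p ≡ 3 mod 4. Taking (1 − χ(p)/p^2)^(-1) = p^2/(p^2 − χ(p)): (1 − (-1)/3^2)^(-1) · (1 − (1)/5^2)^(-1) · (1 − (-1)/7^2)^(-1) · (1 − (-1)/11^2)^(-1) · (1 − (1)/13^2)^(-1) · (1 − (1)/17^2)^(-1) · (1 − (-1)/19^2)^(-1) · (1 − (-1)/23^2)^(-1) · (1 − (1)/29^2)^(-1) · (1 − (-1)/31^2)^(-1) = 70163108671177093/76623095660544000.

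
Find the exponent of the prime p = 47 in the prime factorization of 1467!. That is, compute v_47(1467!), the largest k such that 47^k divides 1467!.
v_47(1467!) = 31

Legendre's formula: v_p(n!) = Σ_{k ≥ 1} ⌊n / p^k⌋. For p = 47, n = 1467, the terms are:
  ⌊1467/47^1⌋ = ⌊1467/47⌋ = 31
(the next term ⌊1467/47^2⌋ = 0, terminating the sum). Summing: v_47(1467!) = 31 = 31.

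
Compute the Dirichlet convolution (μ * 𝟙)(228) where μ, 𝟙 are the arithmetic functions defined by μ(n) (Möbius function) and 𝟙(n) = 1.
(μ * 𝟙)(228) = 0

Divisors of 228: [1, 2, 3, 4, 6, 12, 19, 38, 57, 76, 114, 228]. For each d | 228:
  d = 1: μ(1) · 𝟙(228/1) = 1 · 1 = 1
  d = 2: μ(2) · 𝟙(228/2) = -1 · 1 = -1
  d = 3: μ(3) · 𝟙(228/3) = -1 · 1 = -1
  d = 4: μ(4) · 𝟙(228/4) = 0 · 1 = 0
  d = 6: μ(6) · 𝟙(228/6) = 1 · 1 = 1
  d = 12: μ(12) · 𝟙(228/12) = 0 · 1 = 0
  d = 19: μ(19) · 𝟙(228/19) = -1 · 1 = -1
  d = 38: μ(38) · 𝟙(228/38) = 1 · 1 = 1
  d = 57: μ(57) · 𝟙(228/57) = 1 · 1 = 1
  d = 76: μ(76) · 𝟙(228/76) = 0 · 1 = 0
  d = 114: μ(114) · 𝟙(228/114) = -1 · 1 = -1
  d = 228: μ(228) · 𝟙(228/228) = 0 · 1 = 0
Summing: (μ * 𝟙)(228) = 1 + -1 + -1 + 0 + 1 + 0 + -1 + 1 + 1 + 0 + -1 + 0 = 0.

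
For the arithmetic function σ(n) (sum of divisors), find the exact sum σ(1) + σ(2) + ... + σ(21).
Σ_{n ≤ 21} σ(n) = 371

Compute σ(n) for each 1 ≤ n ≤ 21: σ(1) = 1, σ(2) = 3, σ(3) = 4, σ(4) = 7, σ(5) = 6, σ(6) = 12, σ(7) = 8, σ(8) = 15, σ(9) = 13, σ(10) = 18, σ(11) = 12, σ(12) = 28, σ(13) = 14, σ(14) = 24, σ(15) = 24, σ(16) = 31, σ(17) = 18, σ(18) = 39, σ(19) = 20, σ(20) = 42, σ(21) = 32. Summing all 21 values: 371. (Average order: Σ_{n ≤ x} σ(n) ~ (π²/12) x². For x = 21, (π²/12)·21² ≈ 362.71.)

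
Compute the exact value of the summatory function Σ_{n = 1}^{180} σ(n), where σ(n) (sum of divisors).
Σ_{n ≤ 180} σ(n) = 26820

Compute σ(n) for each 1 ≤ n ≤ 180: σ(1) = 1, σ(2) = 3, σ(3) = 4, σ(4) = 7, σ(5) = 6, σ(6) = 12, σ(7) = 8, σ(8) = 15, σ(9) = 13, σ(10) = 18, σ(11) = 12, σ(12) = 28, σ(13) = 14, σ(14) = 24, σ(15) = 24, σ(16) = 31, σ(17) = 18, σ(18) = 39, σ(19) = 20, σ(20) = 42, σ(21) = 32, σ(22) = 36, σ(23) = 24, σ(24) = 60, σ(25) = 31, σ(26) = 42, σ(27) = 40, σ(28) = 56, σ(29) = 30, σ(30) = 72, σ(31) = 32, σ(32) = 63, σ(33) = 48, σ(34) = 54, σ(35) = 48, σ(36) = 91, σ(37) = 38, σ(38) = 60, σ(39) = 56, σ(40) = 90, σ(41) = 42, σ(42) = 96, σ(43) = 44, σ(44) = 84, σ(45) = 78, σ(46) = 72, σ(47) = 48, σ(48) = 124, σ(49) = 57, σ(50) = 93, σ(51) = 72, σ(52) = 98, σ(53) = 54, σ(54) = 120, σ(55) = 72, σ(56) = 120, σ(57) = 80, σ(58) = 90, σ(59) = 60, σ(60) = 168, σ(61) = 62, σ(62) = 96, σ(63) = 104, σ(64) = 127, σ(65) = 84, σ(66) = 144, σ(67) = 68, σ(68) = 126, σ(69) = 96, σ(70) = 144, σ(71) = 72, σ(72) = 195, σ(73) = 74, σ(74) = 114, σ(75) = 124, σ(76) = 140, σ(77) = 96, σ(78) = 168, σ(79) = 80, σ(80) = 186, σ(81) = 121, σ(82) = 126, σ(83) = 84, σ(84) = 224, σ(85) = 108, σ(86) = 132, σ(87) = 120, σ(88) = 180, σ(89) = 90, σ(90) = 234, σ(91) = 112, σ(92) = 168, σ(93) = 128, σ(94) = 144, σ(95) = 120, σ(96) = 252, σ(97) = 98, σ(98) = 171, σ(99) = 156, σ(100) = 217, σ(101) = 102, σ(102) = 216, σ(103) = 104, σ(104) = 210, σ(105) = 192, σ(106) = 162, σ(107) = 108, σ(108) = 280, σ(109) = 110, σ(110) = 216, σ(111) = 152, σ(112) = 248, σ(113) = 114, σ(114) = 240, σ(115) = 144, σ(116) = 210, σ(117) = 182, σ(118) = 180, σ(119) = 144, σ(120) = 360, σ(121) = 133, σ(122) = 186, σ(123) = 168, σ(124) = 224, σ(125) = 156, σ(126) = 312, σ(127) = 128, σ(128) = 255, σ(129) = 176, σ(130) = 252, σ(131) = 132, σ(132) = 336, σ(133) = 160, σ(134) = 204, σ(135) = 240, σ(136) = 270, σ(137) = 138, σ(138) = 288, σ(139) = 140, σ(140) = 336, σ(141) = 192, σ(142) = 216, σ(143) = 168, σ(144) = 403, σ(145) = 180, σ(146) = 222, σ(147) = 228, σ(148) = 266, σ(149) = 150, σ(150) = 372, σ(151) = 152, σ(152) = 300, σ(153) = 234, σ(154) = 288, σ(155) = 192, σ(156) = 392, σ(157) = 158, σ(158) = 240, σ(159) = 216, σ(160) = 378, σ(161) = 192, σ(162) = 363, σ(163) = 164, σ(164) = 294, σ(165) = 288, σ(166) = 252, σ(167) = 168, σ(168) = 480, σ(169) = 183, σ(170) = 324, σ(171) = 260, σ(172) = 308, σ(173) = 174, σ(174) = 360, σ(175) = 248, σ(176) = 372, σ(177) = 240, σ(178) = 270, σ(179) = 180, σ(180) = 546. Summing all 180 values: 26820. (Average order: Σ_{n ≤ x} σ(n) ~ (π²/12) x². For x = 180, (π²/12)·180² ≈ 26647.93.)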